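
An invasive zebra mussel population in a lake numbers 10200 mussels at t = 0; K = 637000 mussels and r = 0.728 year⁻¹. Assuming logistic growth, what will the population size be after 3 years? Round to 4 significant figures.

A = (K − N₀)/N₀ = (637000 − 10200)/10200 = 61.451.
N(t) = K/(1 + A·e^(−rt)) = 637000/(1 + 61.451×e^(−0.728×3)).
e^(−2.184) = 0.11259; denominator = 1 + 61.451×0.11259 = 7.9188.
N = 637000/7.9188 = 80441.7.

80440 mussels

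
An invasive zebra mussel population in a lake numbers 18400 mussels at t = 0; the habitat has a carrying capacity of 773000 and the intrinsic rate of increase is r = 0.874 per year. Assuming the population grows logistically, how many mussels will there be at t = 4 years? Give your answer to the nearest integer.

344569 mussels

A = (K − N₀)/N₀ = (773000 − 18400)/18400 = 41.011.
N(t) = K/(1 + A·e^(−rt)) = 773000/(1 + 41.011×e^(−0.874×4)).
e^(−3.496) = 0.030318; denominator = 1 + 41.011×0.030318 = 2.2434.
N = 773000/2.2434 = 344569.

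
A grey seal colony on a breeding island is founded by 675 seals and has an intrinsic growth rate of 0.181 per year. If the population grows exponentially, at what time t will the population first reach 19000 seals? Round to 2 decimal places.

Set N₀·e^(rt) = 19000: e^(0.181·t) = 19000/675 = 28.148.
0.181·t = ln(28.148) = 3.3375, so t = 3.3375/0.181 = 18.439.

18.44 years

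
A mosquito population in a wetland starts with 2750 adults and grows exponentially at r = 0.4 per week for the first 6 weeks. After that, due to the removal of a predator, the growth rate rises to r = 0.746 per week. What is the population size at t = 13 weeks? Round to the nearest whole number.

Phase 1: N(6) = 2750·e^(0.4×6) = 2750·e^2.4 = 30313.7.
Phase 2 runs for 13 − 6 = 7 weeks at r = 0.746.
N(13) = 30313.7·e^(0.746×7) = 30313.7·e^5.222 = 5.617269×10^6.

5617269 adults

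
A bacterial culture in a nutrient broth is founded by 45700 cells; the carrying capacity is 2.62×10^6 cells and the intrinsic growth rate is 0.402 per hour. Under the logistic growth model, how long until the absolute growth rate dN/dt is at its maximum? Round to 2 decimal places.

10.03 hours

Logistic growth is fastest at N = K/2 = 1.31×10^6.
A = (K − N₀)/N₀ = 56.33. Set K/(1 + A·e^(−rt)) = K/2 → A·e^(−rt) = 1.
e^(−0.402t) = 1/56.33 = 0.0177524, so t = ln(56.33)/0.402 = 4.0312/0.402 = 10.028.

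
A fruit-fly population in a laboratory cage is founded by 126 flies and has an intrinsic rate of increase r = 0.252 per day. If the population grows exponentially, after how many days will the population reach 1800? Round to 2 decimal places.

Set N₀·e^(rt) = 1800: e^(0.252·t) = 1800/126 = 14.286.
0.252·t = ln(14.286) = 2.6593, so t = 2.6593/0.252 = 10.553.

10.55 days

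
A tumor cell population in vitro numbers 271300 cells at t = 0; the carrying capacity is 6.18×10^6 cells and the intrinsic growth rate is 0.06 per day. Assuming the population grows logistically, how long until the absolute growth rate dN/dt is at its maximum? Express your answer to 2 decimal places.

Logistic growth is fastest at N = K/2 = 3.09×10^6.
A = (K − N₀)/N₀ = 21.779. Set K/(1 + A·e^(−rt)) = K/2 → A·e^(−rt) = 1.
e^(−0.06t) = 1/21.779 = 0.0459153, so t = ln(21.779)/0.06 = 3.081/0.06 = 51.349.

51.35 days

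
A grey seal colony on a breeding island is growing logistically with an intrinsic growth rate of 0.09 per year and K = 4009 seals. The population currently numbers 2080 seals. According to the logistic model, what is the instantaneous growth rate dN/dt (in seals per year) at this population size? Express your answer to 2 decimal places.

90.07 seals per year

dN/dt = rN(1 − N/K) = 0.09 × 2080 × (1 − 2080/4009).
1 − 2080/4009 = 0.48117; dN/dt = 0.09 × 2080 × 0.48117 = 90.075.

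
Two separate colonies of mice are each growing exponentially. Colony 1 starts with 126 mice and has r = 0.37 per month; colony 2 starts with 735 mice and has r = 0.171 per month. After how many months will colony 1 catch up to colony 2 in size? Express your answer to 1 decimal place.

Set 126·e^(0.37t) = 735·e^(0.171t).
e^((0.37 − 0.171)t) = 735/126 → e^(0.199·t) = 5.8333.
0.199·t = ln(5.8333) = 1.7636, so t = 1.7636/0.199 = 8.8623.

8.9 months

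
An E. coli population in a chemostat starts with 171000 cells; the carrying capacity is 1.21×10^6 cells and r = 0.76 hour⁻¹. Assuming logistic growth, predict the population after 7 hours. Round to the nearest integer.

A = (K − N₀)/N₀ = (1.21×10^6 − 171000)/171000 = 6.076.
N(t) = K/(1 + A·e^(−rt)) = 1.21×10^6/(1 + 6.076×e^(−0.76×7)).
e^(−5.32) = 0.0048928; denominator = 1 + 6.076×0.0048928 = 1.0297.
N = 1.21×10^6/1.0297 = 1.175067×10^6.

1175067 cells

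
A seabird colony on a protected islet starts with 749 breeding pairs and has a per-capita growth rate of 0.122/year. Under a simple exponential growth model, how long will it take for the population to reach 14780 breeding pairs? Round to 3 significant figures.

24.4 years

Set N₀·e^(rt) = 14780: e^(0.122·t) = 14780/749 = 19.733.
0.122·t = ln(19.733) = 2.9823, so t = 2.9823/0.122 = 24.445.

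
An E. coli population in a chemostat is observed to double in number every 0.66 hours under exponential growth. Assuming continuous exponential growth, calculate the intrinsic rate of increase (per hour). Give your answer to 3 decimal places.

1.050 per hour

r = ln(2)/t_d = 0.6931/0.66 = 1.0502.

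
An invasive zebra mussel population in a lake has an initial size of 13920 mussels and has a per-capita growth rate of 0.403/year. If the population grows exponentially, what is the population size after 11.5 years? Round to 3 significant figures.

N(t) = N₀·e^(rt) = 13920 × e^(0.403×11.5) = 13920 × e^4.635.
e^4.635 ≈ 102.98, so N ≈ 13920 × 102.98 = 1.433432×10^6.

1430000 mussels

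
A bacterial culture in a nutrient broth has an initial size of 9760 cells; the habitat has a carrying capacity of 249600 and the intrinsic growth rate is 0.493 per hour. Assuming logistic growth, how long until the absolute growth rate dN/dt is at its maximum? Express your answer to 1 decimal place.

6.5 hours

Logistic growth is fastest at N = K/2 = 124800.
A = (K − N₀)/N₀ = 24.574. Set K/(1 + A·e^(−rt)) = K/2 → A·e^(−rt) = 1.
e^(−0.493t) = 1/24.574 = 0.0406938, so t = ln(24.574)/0.493 = 3.2017/0.493 = 6.4943.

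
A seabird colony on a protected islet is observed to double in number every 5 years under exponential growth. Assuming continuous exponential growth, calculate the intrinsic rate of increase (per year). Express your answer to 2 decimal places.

0.14 per year

r = ln(2)/t_d = 0.6931/5 = 0.13863.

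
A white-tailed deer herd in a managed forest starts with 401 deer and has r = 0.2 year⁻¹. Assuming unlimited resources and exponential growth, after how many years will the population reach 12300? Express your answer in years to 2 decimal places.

Set N₀·e^(rt) = 12300: e^(0.2·t) = 12300/401 = 30.673.
0.2·t = ln(30.673) = 3.4234, so t = 3.4234/0.2 = 17.117.

17.12 years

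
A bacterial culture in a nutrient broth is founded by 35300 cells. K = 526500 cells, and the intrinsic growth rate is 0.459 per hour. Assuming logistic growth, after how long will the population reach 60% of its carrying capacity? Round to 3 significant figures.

6.62 hours

A = (K − N₀)/N₀ = (526500 − 35300)/35300 = 13.915.
Solve 526500/(1 + 13.915·e^(−0.459t)) = 315900: 1 + 13.915·e^(−0.459t) = 1.6667, so e^(−0.459t) = 0.0479099.
−0.459·t = ln(0.0479099) = -3.0384, so t = 3.0384/0.459 = 6.6197.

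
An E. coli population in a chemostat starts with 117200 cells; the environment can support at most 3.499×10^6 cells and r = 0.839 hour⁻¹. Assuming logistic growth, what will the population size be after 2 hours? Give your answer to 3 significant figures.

A = (K − N₀)/N₀ = (3.499×10^6 − 117200)/117200 = 28.855.
N(t) = K/(1 + A·e^(−rt)) = 3.499×10^6/(1 + 28.855×e^(−0.839×2)).
e^(−1.678) = 0.18675; denominator = 1 + 28.855×0.18675 = 6.3886.
N = 3.499×10^6/6.3886 = 547696.

548000 cells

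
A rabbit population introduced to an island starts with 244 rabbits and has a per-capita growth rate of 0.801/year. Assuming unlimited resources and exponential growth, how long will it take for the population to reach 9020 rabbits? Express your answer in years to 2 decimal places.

4.51 years

Set N₀·e^(rt) = 9020: e^(0.801·t) = 9020/244 = 36.967.
0.801·t = ln(36.967) = 3.61, so t = 3.61/0.801 = 4.5069.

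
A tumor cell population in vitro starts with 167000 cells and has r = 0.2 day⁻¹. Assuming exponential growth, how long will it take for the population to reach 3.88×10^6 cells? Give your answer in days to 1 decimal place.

Set N₀·e^(rt) = 3.88×10^6: e^(0.2·t) = 3.88×10^6/167000 = 23.234.
0.2·t = ln(23.234) = 3.1456, so t = 3.1456/0.2 = 15.728.

15.7 days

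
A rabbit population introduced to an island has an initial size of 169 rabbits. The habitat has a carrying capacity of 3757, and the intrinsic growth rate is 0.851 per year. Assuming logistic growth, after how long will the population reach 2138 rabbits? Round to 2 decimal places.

A = (K − N₀)/N₀ = (3757 − 169)/169 = 21.231.
Solve 3757/(1 + 21.231·e^(−0.851t)) = 2138: 1 + 21.231·e^(−0.851t) = 1.7572, so e^(−0.851t) = 0.0356676.
−0.851·t = ln(0.0356676) = -3.3335, so t = 3.3335/0.851 = 3.9172.

3.92 years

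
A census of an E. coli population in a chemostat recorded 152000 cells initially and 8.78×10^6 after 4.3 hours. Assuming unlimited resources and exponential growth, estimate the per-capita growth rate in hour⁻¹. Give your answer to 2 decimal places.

0.94 per hour

From N(t) = N₀·e^(rt): e^(r·4.3) = 8.78×10^6/152000 = 57.763.
r·4.3 = ln(57.763) = 4.0564, so r = 4.0564/4.3 = 0.94334.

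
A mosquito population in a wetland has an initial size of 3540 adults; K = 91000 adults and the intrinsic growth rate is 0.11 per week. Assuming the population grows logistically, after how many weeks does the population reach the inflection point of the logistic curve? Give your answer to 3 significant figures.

Logistic growth is fastest at N = K/2 = 45500.
A = (K − N₀)/N₀ = 24.706. Set K/(1 + A·e^(−rt)) = K/2 → A·e^(−rt) = 1.
e^(−0.11t) = 1/24.706 = 0.0404756, so t = ln(24.706)/0.11 = 3.2071/0.11 = 29.155.

29.2 weeks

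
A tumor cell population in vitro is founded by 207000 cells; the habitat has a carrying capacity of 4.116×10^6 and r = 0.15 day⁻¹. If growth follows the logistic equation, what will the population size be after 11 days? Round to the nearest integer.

889622 cells

A = (K − N₀)/N₀ = (4.116×10^6 − 207000)/207000 = 18.884.
N(t) = K/(1 + A·e^(−rt)) = 4.116×10^6/(1 + 18.884×e^(−0.15×11)).
e^(−1.65) = 0.19205; denominator = 1 + 18.884×0.19205 = 4.6267.
N = 4.116×10^6/4.6267 = 889622.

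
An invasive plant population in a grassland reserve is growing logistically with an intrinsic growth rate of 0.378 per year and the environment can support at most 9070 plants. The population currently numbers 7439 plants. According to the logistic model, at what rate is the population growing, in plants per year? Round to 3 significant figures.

dN/dt = rN(1 − N/K) = 0.378 × 7439 × (1 − 7439/9070).
1 − 7439/9070 = 0.17982; dN/dt = 0.378 × 7439 × 0.17982 = 505.65.

506 plants per year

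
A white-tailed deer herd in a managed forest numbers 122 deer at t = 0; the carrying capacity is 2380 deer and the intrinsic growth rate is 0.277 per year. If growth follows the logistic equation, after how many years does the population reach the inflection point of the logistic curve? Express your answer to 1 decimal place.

Logistic growth is fastest at N = K/2 = 1190.
A = (K − N₀)/N₀ = 18.508. Set K/(1 + A·e^(−rt)) = K/2 → A·e^(−rt) = 1.
e^(−0.277t) = 1/18.508 = 0.0540301, so t = ln(18.508)/0.277 = 2.9182/0.277 = 10.535.

10.5 years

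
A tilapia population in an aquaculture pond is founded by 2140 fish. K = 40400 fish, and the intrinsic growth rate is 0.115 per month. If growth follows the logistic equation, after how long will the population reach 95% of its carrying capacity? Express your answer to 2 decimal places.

A = (K − N₀)/N₀ = (40400 − 2140)/2140 = 17.879.
Solve 40400/(1 + 17.879·e^(−0.115t)) = 38380: 1 + 17.879·e^(−0.115t) = 1.0526, so e^(−0.115t) = 0.00294385.
−0.115·t = ln(0.00294385) = -5.828, so t = 5.828/0.115 = 50.679.

50.68 months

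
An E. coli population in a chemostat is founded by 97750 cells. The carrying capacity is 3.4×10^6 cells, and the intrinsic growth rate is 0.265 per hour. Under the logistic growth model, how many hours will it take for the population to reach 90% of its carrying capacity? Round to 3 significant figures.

21.6 hours

A = (K − N₀)/N₀ = (3.4×10^6 − 97750)/97750 = 33.783.
Solve 3.4×10^6/(1 + 33.783·e^(−0.265t)) = 3.06×10^6: 1 + 33.783·e^(−0.265t) = 1.1111, so e^(−0.265t) = 0.003289.
−0.265·t = ln(0.003289) = -5.7172, so t = 5.7172/0.265 = 21.574.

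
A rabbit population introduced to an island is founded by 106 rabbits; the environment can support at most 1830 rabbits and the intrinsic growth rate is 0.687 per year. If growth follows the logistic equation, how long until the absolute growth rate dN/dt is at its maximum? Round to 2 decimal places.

Logistic growth is fastest at N = K/2 = 915.
A = (K − N₀)/N₀ = 16.264. Set K/(1 + A·e^(−rt)) = K/2 → A·e^(−rt) = 1.
e^(−0.687t) = 1/16.264 = 0.0614849, so t = ln(16.264)/0.687 = 2.789/0.687 = 4.0596.

4.06 years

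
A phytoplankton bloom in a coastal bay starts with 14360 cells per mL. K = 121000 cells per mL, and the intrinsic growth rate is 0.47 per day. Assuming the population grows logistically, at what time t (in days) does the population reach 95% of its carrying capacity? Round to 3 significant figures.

A = (K − N₀)/N₀ = (121000 − 14360)/14360 = 7.4262.
Solve 121000/(1 + 7.4262·e^(−0.47t)) = 114950: 1 + 7.4262·e^(−0.47t) = 1.0526, so e^(−0.47t) = 0.0070873.
−0.47·t = ln(0.0070873) = -4.9495, so t = 4.9495/0.47 = 10.531.

10.5 days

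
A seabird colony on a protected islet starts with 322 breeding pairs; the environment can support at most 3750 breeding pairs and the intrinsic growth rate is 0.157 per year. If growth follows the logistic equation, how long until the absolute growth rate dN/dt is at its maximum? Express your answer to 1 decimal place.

15.1 years

Logistic growth is fastest at N = K/2 = 1875.
A = (K − N₀)/N₀ = 10.646. Set K/(1 + A·e^(−rt)) = K/2 → A·e^(−rt) = 1.
e^(−0.157t) = 1/10.646 = 0.0939323, so t = ln(10.646)/0.157 = 2.3652/0.157 = 15.065.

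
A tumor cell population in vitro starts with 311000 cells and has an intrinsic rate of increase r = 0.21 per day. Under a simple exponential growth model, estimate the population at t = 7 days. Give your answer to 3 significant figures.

1350000 cells

N(t) = N₀·e^(rt) = 311000 × e^(0.21×7) = 311000 × e^1.47.
e^1.47 ≈ 4.3492, so N ≈ 311000 × 4.3492 = 1.352612×10^6.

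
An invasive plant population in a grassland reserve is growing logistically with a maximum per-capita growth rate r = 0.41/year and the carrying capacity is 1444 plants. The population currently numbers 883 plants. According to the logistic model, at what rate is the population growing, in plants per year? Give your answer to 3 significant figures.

dN/dt = rN(1 − N/K) = 0.41 × 883 × (1 − 883/1444).
1 − 883/1444 = 0.3885; dN/dt = 0.41 × 883 × 0.3885 = 140.65.

141 plants per year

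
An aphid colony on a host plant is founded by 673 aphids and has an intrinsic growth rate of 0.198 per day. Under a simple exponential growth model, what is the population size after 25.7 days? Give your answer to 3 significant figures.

N(t) = N₀·e^(rt) = 673 × e^(0.198×25.7) = 673 × e^5.089.
e^5.089 ≈ 162.16, so N ≈ 673 × 162.16 = 109135.

109000 aphids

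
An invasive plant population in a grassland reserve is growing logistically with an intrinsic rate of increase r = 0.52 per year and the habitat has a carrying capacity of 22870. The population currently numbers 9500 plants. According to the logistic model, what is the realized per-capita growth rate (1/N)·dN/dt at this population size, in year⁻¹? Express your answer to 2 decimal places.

0.30 per year

(1/N)·dN/dt = r(1 − N/K) = 0.52 × (1 − 9500/22870).
= 0.52 × 0.58461 = 0.304.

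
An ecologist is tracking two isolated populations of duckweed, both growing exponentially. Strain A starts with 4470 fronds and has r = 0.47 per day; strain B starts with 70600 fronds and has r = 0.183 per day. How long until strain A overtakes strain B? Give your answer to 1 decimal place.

Set 4470·e^(0.47t) = 70600·e^(0.183t).
e^((0.47 − 0.183)t) = 70600/4470 → e^(0.287·t) = 15.794.
0.287·t = ln(15.794) = 2.7596, so t = 2.7596/0.287 = 9.6155.

9.6 days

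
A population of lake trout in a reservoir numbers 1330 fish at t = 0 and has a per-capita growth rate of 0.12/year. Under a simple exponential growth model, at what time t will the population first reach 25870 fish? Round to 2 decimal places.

Set N₀·e^(rt) = 25870: e^(0.12·t) = 25870/1330 = 19.451.
0.12·t = ln(19.451) = 2.9679, so t = 2.9679/0.12 = 24.733.

24.73 years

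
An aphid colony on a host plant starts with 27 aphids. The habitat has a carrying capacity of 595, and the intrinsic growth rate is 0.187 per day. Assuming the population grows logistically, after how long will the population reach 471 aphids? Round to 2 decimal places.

A = (K − N₀)/N₀ = (595 − 27)/27 = 21.037.
Solve 595/(1 + 21.037·e^(−0.187t)) = 471: 1 + 21.037·e^(−0.187t) = 1.2633, so e^(−0.187t) = 0.0125146.
−0.187·t = ln(0.0125146) = -4.3809, so t = 4.3809/0.187 = 23.427.

23.43 days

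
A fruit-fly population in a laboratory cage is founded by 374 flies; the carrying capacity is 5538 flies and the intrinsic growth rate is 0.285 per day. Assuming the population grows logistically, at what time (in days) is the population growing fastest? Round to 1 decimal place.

9.2 days

Logistic growth is fastest at N = K/2 = 2769.
A = (K − N₀)/N₀ = 13.807. Set K/(1 + A·e^(−rt)) = K/2 → A·e^(−rt) = 1.
e^(−0.285t) = 1/13.807 = 0.0724245, so t = ln(13.807)/0.285 = 2.6252/0.285 = 9.2113.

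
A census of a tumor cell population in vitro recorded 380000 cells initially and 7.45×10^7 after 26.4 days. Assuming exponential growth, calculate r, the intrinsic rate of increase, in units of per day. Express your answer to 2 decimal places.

0.20 per day

From N(t) = N₀·e^(rt): e^(r·26.4) = 7.45×10^7/380000 = 196.05.
r·26.4 = ln(196.05) = 5.2784, so r = 5.2784/26.4 = 0.19994.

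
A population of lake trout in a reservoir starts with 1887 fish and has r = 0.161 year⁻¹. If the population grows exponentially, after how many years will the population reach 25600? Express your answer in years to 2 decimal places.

16.20 years

Set N₀·e^(rt) = 25600: e^(0.161·t) = 25600/1887 = 13.567.
0.161·t = ln(13.567) = 2.6076, so t = 2.6076/0.161 = 16.196.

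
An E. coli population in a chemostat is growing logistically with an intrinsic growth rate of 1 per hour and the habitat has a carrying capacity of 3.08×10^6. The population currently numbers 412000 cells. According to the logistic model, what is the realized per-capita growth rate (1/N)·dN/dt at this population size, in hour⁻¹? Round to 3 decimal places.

0.866 per hour

(1/N)·dN/dt = r(1 − N/K) = 1 × (1 − 412000/3.08×10^6).
= 1 × 0.86623 = 0.86623.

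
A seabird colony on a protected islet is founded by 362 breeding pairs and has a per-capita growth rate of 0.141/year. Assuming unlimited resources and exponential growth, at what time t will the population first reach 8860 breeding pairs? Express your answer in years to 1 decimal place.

Set N₀·e^(rt) = 8860: e^(0.141·t) = 8860/362 = 24.475.
0.141·t = ln(24.475) = 3.1977, so t = 3.1977/0.141 = 22.678.

22.7 years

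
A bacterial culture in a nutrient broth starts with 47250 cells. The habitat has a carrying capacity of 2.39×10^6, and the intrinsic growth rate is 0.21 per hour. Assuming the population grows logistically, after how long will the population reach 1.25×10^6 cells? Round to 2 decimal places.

19.03 hours

A = (K − N₀)/N₀ = (2.39×10^6 − 47250)/47250 = 49.582.
Solve 2.39×10^6/(1 + 49.582·e^(−0.21t)) = 1.25×10^6: 1 + 49.582·e^(−0.21t) = 1.912, so e^(−0.21t) = 0.0183938.
−0.21·t = ln(0.0183938) = -3.9957, so t = 3.9957/0.21 = 19.027.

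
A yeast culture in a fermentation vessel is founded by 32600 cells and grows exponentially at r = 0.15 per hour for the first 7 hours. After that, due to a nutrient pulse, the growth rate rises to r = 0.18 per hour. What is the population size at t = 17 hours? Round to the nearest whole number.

Phase 1: N(7) = 32600·e^(0.15×7) = 32600·e^1.05 = 93159.4.
Phase 2 runs for 17 − 7 = 10 hours at r = 0.18.
N(17) = 93159.4·e^(0.18×10) = 93159.4·e^1.8 = 563582.

563582 cells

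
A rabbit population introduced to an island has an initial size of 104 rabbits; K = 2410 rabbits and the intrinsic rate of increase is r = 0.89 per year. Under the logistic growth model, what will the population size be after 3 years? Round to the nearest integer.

950 rabbits

A = (K − N₀)/N₀ = (2410 − 104)/104 = 22.173.
N(t) = K/(1 + A·e^(−rt)) = 2410/(1 + 22.173×e^(−0.89×3)).
e^(−2.67) = 0.069252; denominator = 1 + 22.173×0.069252 = 2.5355.
N = 2410/2.5355 = 950.49.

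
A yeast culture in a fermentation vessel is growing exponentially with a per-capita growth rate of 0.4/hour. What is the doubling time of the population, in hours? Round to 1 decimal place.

Doubling time t_d = ln(2)/r = 0.6931/0.4 = 1.7329.

1.7 hours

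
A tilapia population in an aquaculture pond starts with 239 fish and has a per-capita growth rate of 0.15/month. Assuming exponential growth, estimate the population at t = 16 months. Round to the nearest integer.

N(t) = N₀·e^(rt) = 239 × e^(0.15×16) = 239 × e^2.4.
e^2.4 ≈ 11.023, so N ≈ 239 × 11.023 = 2634.54.

2635 fish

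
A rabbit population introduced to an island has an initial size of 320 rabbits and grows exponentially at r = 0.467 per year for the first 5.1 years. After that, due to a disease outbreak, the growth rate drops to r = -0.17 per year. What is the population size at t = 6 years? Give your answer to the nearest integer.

2972 rabbits

Phase 1: N(5.1) = 320·e^(0.467×5.1) = 320·e^2.382 = 3463.45.
Phase 2 runs for 6 − 5.1 = 0.9 years at r = -0.17.
N(6) = 3463.45·e^(-0.17×0.9) = 3463.45·e^-0.153 = 2972.09.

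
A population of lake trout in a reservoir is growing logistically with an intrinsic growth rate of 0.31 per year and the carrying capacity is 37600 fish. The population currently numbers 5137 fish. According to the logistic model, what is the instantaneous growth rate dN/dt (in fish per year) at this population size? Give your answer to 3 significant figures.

1370 fish per year

dN/dt = rN(1 − N/K) = 0.31 × 5137 × (1 − 5137/37600).
1 − 5137/37600 = 0.86338; dN/dt = 0.31 × 5137 × 0.86338 = 1374.9.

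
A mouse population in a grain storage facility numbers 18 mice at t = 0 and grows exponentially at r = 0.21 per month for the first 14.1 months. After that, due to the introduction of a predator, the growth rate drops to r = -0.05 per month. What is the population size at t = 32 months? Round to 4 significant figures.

142.1 mice

Phase 1: N(14.1) = 18·e^(0.21×14.1) = 18·e^2.961 = 347.711.
Phase 2 runs for 32 − 14.1 = 17.9 months at r = -0.05.
N(32) = 347.711·e^(-0.05×17.9) = 347.711·e^-0.895 = 142.077.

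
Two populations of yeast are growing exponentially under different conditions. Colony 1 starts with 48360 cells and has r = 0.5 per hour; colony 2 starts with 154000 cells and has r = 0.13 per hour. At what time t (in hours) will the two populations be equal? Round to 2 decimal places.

Set 48360·e^(0.5t) = 154000·e^(0.13t).
e^((0.5 − 0.13)t) = 154000/48360 → e^(0.37·t) = 3.1844.
0.37·t = ln(3.1844) = 1.1583, so t = 1.1583/0.37 = 3.1305.

3.13 hours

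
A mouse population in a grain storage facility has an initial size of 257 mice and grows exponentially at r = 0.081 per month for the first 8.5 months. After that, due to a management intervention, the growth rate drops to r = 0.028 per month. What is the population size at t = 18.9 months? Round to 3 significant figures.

Phase 1: N(8.5) = 257·e^(0.081×8.5) = 257·e^0.6885 = 511.617.
Phase 2 runs for 18.9 − 8.5 = 10.4 months at r = 0.028.
N(18.9) = 511.617·e^(0.028×10.4) = 511.617·e^0.2912 = 684.56.

685 mice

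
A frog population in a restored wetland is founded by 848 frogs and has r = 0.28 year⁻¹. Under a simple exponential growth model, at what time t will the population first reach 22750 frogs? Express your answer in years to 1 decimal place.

Set N₀·e^(rt) = 22750: e^(0.28·t) = 22750/848 = 26.828.
0.28·t = ln(26.828) = 3.2894, so t = 3.2894/0.28 = 11.748.

11.7 years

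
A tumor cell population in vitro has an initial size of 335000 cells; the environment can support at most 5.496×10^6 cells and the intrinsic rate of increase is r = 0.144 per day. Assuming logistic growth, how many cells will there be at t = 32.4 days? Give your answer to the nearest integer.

4799893 cells

A = (K − N₀)/N₀ = (5.496×10^6 − 335000)/335000 = 15.406.
N(t) = K/(1 + A·e^(−rt)) = 5.496×10^6/(1 + 15.406×e^(−0.144×32.4)).
e^(−4.666) = 0.0094136; denominator = 1 + 15.406×0.0094136 = 1.145.
N = 5.496×10^6/1.145 = 4.799893×10^6.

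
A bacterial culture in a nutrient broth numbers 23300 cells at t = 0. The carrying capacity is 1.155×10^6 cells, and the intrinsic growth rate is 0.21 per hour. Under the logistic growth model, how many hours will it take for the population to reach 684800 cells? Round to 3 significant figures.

A = (K − N₀)/N₀ = (1.155×10^6 − 23300)/23300 = 48.571.
Solve 1.155×10^6/(1 + 48.571·e^(−0.21t)) = 684800: 1 + 48.571·e^(−0.21t) = 1.6866, so e^(−0.21t) = 0.0141366.
−0.21·t = ln(0.0141366) = -4.259, so t = 4.259/0.21 = 20.281.

20.3 hours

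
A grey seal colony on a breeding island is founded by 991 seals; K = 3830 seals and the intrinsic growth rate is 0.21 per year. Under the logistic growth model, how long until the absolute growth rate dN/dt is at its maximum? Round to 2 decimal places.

Logistic growth is fastest at N = K/2 = 1915.
A = (K − N₀)/N₀ = 2.8648. Set K/(1 + A·e^(−rt)) = K/2 → A·e^(−rt) = 1.
e^(−0.21t) = 1/2.8648 = 0.349067, so t = ln(2.8648)/0.21 = 1.0525/0.21 = 5.0119.

5.01 years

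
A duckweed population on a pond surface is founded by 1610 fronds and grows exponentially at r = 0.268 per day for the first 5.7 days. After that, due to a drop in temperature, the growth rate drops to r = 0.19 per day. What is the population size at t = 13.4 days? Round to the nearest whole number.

32035 fronds

Phase 1: N(5.7) = 1610·e^(0.268×5.7) = 1610·e^1.528 = 7417.44.
Phase 2 runs for 13.4 − 5.7 = 7.7 days at r = 0.19.
N(13.4) = 7417.44·e^(0.19×7.7) = 7417.44·e^1.463 = 32035.2.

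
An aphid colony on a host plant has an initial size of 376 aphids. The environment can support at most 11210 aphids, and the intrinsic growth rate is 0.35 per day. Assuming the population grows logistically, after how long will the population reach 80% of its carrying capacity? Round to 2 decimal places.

13.56 days

A = (K − N₀)/N₀ = (11210 − 376)/376 = 28.814.
Solve 11210/(1 + 28.814·e^(−0.35t)) = 8968: 1 + 28.814·e^(−0.35t) = 1.25, so e^(−0.35t) = 0.00867639.
−0.35·t = ln(0.00867639) = -4.7471, so t = 4.7471/0.35 = 13.563.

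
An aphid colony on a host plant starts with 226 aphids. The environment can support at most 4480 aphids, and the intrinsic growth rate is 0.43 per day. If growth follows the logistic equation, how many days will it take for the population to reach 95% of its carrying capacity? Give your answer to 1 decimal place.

13.7 days

A = (K − N₀)/N₀ = (4480 − 226)/226 = 18.823.
Solve 4480/(1 + 18.823·e^(−0.43t)) = 4256: 1 + 18.823·e^(−0.43t) = 1.0526, so e^(−0.43t) = 0.00279613.
−0.43·t = ln(0.00279613) = -5.8795, so t = 5.8795/0.43 = 13.673.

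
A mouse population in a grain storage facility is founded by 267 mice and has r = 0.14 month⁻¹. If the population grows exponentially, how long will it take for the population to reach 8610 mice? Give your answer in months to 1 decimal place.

Set N₀·e^(rt) = 8610: e^(0.14·t) = 8610/267 = 32.247.
0.14·t = ln(32.247) = 3.4734, so t = 3.4734/0.14 = 24.81.

24.8 months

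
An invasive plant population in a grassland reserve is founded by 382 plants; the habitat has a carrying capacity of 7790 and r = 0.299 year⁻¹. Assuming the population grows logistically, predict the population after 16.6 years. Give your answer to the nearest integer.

6860 plants

A = (K − N₀)/N₀ = (7790 − 382)/382 = 19.393.
N(t) = K/(1 + A·e^(−rt)) = 7790/(1 + 19.393×e^(−0.299×16.6)).
e^(−4.963) = 0.0069891; denominator = 1 + 19.393×0.0069891 = 1.1355.
N = 7790/1.1355 = 6860.19.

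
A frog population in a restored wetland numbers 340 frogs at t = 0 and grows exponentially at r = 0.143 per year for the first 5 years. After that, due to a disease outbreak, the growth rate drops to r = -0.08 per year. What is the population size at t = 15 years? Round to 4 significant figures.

312.3 frogs

Phase 1: N(5) = 340·e^(0.143×5) = 340·e^0.715 = 695.023.
Phase 2 runs for 15 − 5 = 10 years at r = -0.08.
N(15) = 695.023·e^(-0.08×10) = 695.023·e^-0.8 = 312.294.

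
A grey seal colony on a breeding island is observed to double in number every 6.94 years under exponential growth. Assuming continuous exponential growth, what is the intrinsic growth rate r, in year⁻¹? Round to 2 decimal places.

r = ln(2)/t_d = 0.6931/6.94 = 0.099877.

0.10 per year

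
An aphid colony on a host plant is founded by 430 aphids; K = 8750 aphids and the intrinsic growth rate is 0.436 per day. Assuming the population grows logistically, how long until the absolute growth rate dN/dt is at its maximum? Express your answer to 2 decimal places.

6.80 days

Logistic growth is fastest at N = K/2 = 4375.
A = (K − N₀)/N₀ = 19.349. Set K/(1 + A·e^(−rt)) = K/2 → A·e^(−rt) = 1.
e^(−0.436t) = 1/19.349 = 0.0516827, so t = ln(19.349)/0.436 = 2.9626/0.436 = 6.795.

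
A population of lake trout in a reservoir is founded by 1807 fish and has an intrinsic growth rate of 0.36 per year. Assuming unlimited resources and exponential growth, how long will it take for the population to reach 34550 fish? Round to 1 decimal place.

8.2 years

Set N₀·e^(rt) = 34550: e^(0.36·t) = 34550/1807 = 19.12.
0.36·t = ln(19.12) = 2.9507, so t = 2.9507/0.36 = 8.1965.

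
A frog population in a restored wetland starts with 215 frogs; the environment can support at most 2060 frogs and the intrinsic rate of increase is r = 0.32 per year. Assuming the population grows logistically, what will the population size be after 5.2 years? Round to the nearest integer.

785 frogs

A = (K − N₀)/N₀ = (2060 − 215)/215 = 8.5814.
N(t) = K/(1 + A·e^(−rt)) = 2060/(1 + 8.5814×e^(−0.32×5.2)).
e^(−1.664) = 0.18938; denominator = 1 + 8.5814×0.18938 = 2.6251.
N = 2060/2.6251 = 784.719.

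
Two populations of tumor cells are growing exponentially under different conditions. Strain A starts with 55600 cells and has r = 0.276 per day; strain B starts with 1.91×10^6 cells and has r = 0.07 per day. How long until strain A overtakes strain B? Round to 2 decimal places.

Set 55600·e^(0.276t) = 1.91×10^6·e^(0.07t).
e^((0.276 − 0.07)t) = 1.91×10^6/55600 → e^(0.206·t) = 34.353.
0.206·t = ln(34.353) = 3.5367, so t = 3.5367/0.206 = 17.168.

17.17 days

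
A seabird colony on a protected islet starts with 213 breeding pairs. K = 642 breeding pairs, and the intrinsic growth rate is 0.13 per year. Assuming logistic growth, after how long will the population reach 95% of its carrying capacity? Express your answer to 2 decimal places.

A = (K − N₀)/N₀ = (642 − 213)/213 = 2.0141.
Solve 642/(1 + 2.0141·e^(−0.13t)) = 609.9: 1 + 2.0141·e^(−0.13t) = 1.0526, so e^(−0.13t) = 0.0261318.
−0.13·t = ln(0.0261318) = -3.6446, so t = 3.6446/0.13 = 28.035.

28.04 years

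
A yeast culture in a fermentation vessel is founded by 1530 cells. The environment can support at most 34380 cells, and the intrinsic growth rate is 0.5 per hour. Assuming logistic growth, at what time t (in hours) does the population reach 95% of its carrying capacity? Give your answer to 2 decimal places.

12.02 hours

A = (K − N₀)/N₀ = (34380 − 1530)/1530 = 21.471.
Solve 34380/(1 + 21.471·e^(−0.5t)) = 32661: 1 + 21.471·e^(−0.5t) = 1.0526, so e^(−0.5t) = 0.00245133.
−0.5·t = ln(0.00245133) = -6.0111, so t = 6.0111/0.5 = 12.022.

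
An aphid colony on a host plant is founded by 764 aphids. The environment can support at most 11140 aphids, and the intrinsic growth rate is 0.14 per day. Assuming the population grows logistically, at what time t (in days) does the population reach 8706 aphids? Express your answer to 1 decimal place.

A = (K − N₀)/N₀ = (11140 − 764)/764 = 13.581.
Solve 11140/(1 + 13.581·e^(−0.14t)) = 8706: 1 + 13.581·e^(−0.14t) = 1.2796, so e^(−0.14t) = 0.0205857.
−0.14·t = ln(0.0205857) = -3.8832, so t = 3.8832/0.14 = 27.737.

27.7 days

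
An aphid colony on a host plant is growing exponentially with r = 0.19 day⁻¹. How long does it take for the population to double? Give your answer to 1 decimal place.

Doubling time t_d = ln(2)/r = 0.6931/0.19 = 3.6481.

3.6 days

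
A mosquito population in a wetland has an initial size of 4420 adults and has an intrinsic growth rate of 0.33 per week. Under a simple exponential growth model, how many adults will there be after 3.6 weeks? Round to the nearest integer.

14500 adults

N(t) = N₀·e^(rt) = 4420 × e^(0.33×3.6) = 4420 × e^1.188.
e^1.188 ≈ 3.2805, so N ≈ 4420 × 3.2805 = 14499.9.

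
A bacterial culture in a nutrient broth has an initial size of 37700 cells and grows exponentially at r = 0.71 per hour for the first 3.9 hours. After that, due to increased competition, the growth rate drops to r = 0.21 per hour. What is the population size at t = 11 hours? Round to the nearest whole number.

Phase 1: N(3.9) = 37700·e^(0.71×3.9) = 37700·e^2.769 = 601039.
Phase 2 runs for 11 − 3.9 = 7.1 hours at r = 0.21.
N(11) = 601039·e^(0.21×7.1) = 601039·e^1.491 = 2.669536×10^6.

2669536 cells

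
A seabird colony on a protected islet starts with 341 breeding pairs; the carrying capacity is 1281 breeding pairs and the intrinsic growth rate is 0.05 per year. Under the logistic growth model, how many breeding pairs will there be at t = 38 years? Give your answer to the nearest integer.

A = (K − N₀)/N₀ = (1281 − 341)/341 = 2.7566.
N(t) = K/(1 + A·e^(−rt)) = 1281/(1 + 2.7566×e^(−0.05×38)).
e^(−1.9) = 0.14957; denominator = 1 + 2.7566×0.14957 = 1.4123.
N = 1281/1.4123 = 907.031.

907 breeding pairs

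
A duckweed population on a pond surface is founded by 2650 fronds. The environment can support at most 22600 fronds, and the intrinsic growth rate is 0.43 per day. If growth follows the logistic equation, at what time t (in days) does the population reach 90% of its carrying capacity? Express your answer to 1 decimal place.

9.8 days

A = (K − N₀)/N₀ = (22600 − 2650)/2650 = 7.5283.
Solve 22600/(1 + 7.5283·e^(−0.43t)) = 20340: 1 + 7.5283·e^(−0.43t) = 1.1111, so e^(−0.43t) = 0.0147591.
−0.43·t = ln(0.0147591) = -4.2159, so t = 4.2159/0.43 = 9.8044.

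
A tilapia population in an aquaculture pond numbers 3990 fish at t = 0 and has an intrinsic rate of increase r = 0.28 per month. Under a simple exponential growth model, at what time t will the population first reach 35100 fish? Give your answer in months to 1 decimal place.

Set N₀·e^(rt) = 35100: e^(0.28·t) = 35100/3990 = 8.797.
0.28·t = ln(8.797) = 2.1744, so t = 2.1744/0.28 = 7.7657.

7.8 months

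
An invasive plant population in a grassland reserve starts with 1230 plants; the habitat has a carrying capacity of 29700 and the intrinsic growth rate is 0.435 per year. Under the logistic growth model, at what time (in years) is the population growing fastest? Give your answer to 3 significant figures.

Logistic growth is fastest at N = K/2 = 14850.
A = (K − N₀)/N₀ = 23.146. Set K/(1 + A·e^(−rt)) = K/2 → A·e^(−rt) = 1.
e^(−0.435t) = 1/23.146 = 0.0432034, so t = ln(23.146)/0.435 = 3.1418/0.435 = 7.2226.

7.22 years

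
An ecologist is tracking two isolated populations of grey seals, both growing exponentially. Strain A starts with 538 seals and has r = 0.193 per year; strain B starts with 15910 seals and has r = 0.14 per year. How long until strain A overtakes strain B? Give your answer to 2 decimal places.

63.90 years

Set 538·e^(0.193t) = 15910·e^(0.14t).
e^((0.193 − 0.14)t) = 15910/538 → e^(0.053·t) = 29.572.
0.053·t = ln(29.572) = 3.3868, so t = 3.3868/0.053 = 63.903.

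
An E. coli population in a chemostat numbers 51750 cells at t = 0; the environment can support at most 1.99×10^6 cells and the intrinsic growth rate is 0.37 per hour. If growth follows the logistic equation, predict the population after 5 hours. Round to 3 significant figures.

A = (K − N₀)/N₀ = (1.99×10^6 − 51750)/51750 = 37.454.
N(t) = K/(1 + A·e^(−rt)) = 1.99×10^6/(1 + 37.454×e^(−0.37×5)).
e^(−1.85) = 0.15724; denominator = 1 + 37.454×0.15724 = 6.8892.
N = 1.99×10^6/6.8892 = 288859.

289000 cells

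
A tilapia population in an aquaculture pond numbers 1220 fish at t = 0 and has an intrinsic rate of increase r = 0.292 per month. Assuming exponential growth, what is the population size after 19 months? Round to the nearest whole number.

N(t) = N₀·e^(rt) = 1220 × e^(0.292×19) = 1220 × e^5.548.
e^5.548 ≈ 256.72, so N ≈ 1220 × 256.72 = 313203.

313203 fish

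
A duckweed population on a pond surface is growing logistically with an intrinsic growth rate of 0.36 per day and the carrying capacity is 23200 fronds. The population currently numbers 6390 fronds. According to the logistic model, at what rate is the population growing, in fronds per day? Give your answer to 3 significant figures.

dN/dt = rN(1 − N/K) = 0.36 × 6390 × (1 − 6390/23200).
1 − 6390/23200 = 0.72457; dN/dt = 0.36 × 6390 × 0.72457 = 1666.8.

1670 fronds per day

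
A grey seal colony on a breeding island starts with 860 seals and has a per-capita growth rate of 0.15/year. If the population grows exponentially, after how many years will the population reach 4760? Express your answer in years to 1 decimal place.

11.4 years

Set N₀·e^(rt) = 4760: e^(0.15·t) = 4760/860 = 5.5349.
0.15·t = ln(5.5349) = 1.7111, so t = 1.7111/0.15 = 11.407.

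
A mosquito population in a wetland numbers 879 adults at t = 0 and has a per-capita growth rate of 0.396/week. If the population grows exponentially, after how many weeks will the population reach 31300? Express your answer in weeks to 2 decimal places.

9.02 weeks

Set N₀·e^(rt) = 31300: e^(0.396·t) = 31300/879 = 35.609.
0.396·t = ln(35.609) = 3.5726, so t = 3.5726/0.396 = 9.0217.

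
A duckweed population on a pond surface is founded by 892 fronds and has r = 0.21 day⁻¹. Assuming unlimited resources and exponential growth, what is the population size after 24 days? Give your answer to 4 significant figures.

N(t) = N₀·e^(rt) = 892 × e^(0.21×24) = 892 × e^5.04.
e^5.04 ≈ 154.47, so N ≈ 892 × 154.47 = 137787.

137800 fronds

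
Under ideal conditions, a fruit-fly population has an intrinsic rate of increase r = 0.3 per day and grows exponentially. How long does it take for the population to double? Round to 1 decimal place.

2.3 days

Doubling time t_d = ln(2)/r = 0.6931/0.3 = 2.3105.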